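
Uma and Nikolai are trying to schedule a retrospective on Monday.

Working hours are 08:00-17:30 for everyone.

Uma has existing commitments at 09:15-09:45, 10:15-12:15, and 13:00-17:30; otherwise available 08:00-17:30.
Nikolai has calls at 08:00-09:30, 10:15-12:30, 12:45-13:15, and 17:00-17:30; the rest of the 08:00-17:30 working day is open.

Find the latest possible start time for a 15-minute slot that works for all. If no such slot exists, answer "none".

Uma free within 08:00–17:30: 08:00–09:15, 09:45–10:15, 12:15–13:00.
Nikolai free within 08:00–17:30: 09:30–10:15, 12:30–12:45, 13:15–17:00.
Uma ∩ Nikolai: 09:45–10:15, 12:30–12:45.
Windows ≥ 15 min: 09:45–10:15, 12:30–12:45.
Latest start in the last window 12:30–12:45 is 12:45 − 15 min = 12:30.

12:30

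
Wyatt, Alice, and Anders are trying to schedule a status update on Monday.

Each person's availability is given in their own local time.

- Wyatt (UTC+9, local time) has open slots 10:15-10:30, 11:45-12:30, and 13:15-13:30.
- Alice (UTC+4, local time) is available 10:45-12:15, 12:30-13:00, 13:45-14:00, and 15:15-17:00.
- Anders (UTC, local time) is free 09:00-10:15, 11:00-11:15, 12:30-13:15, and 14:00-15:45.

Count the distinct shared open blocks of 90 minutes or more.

Wyatt → UTC: 01:15–01:30, 02:45–03:30, 04:15–04:30.
Alice → UTC: 06:45–08:15, 08:30–09:00, 09:45–10:00, 11:15–13:00.
Anders → UTC: 09:00–10:15, 11:00–11:15, 12:30–13:15, 14:00–15:45.
Wyatt ∩ Alice: (none).
Wyatt ∩ Alice ∩ Anders: (none).
Windows ≥ 90 min: (none).
That's 0 windows.

0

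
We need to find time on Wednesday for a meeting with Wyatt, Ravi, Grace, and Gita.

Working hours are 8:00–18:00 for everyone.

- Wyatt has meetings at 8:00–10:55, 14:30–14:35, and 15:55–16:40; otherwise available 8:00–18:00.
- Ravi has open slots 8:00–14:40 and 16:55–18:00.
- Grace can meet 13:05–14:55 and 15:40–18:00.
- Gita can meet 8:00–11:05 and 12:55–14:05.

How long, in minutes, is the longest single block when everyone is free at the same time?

60 minutes

Wyatt free within 08:00–18:00: 10:55–14:30, 14:35–15:55, 16:40–18:00.
Wyatt ∩ Ravi: 10:55–14:30, 14:35–14:40, 16:55–18:00.
Wyatt ∩ Ravi ∩ Grace: 13:05–14:30, 14:35–14:40, 16:55–18:00.
Wyatt ∩ Ravi ∩ Grace ∩ Gita: 13:05–14:05.
Single common window of 60 minutes.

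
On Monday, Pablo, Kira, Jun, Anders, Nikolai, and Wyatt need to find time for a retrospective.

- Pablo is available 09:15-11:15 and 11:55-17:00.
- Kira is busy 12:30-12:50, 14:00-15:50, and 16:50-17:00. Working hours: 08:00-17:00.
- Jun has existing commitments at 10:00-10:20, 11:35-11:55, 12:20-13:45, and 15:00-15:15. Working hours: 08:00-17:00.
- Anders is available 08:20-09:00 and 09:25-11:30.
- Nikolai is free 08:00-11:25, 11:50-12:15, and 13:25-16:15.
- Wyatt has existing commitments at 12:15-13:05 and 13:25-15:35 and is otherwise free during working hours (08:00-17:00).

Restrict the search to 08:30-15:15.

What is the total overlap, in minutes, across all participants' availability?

90 minutes

Kira free within 08:00–17:00: 08:00–12:30, 12:50–14:00, 15:50–16:50.
Jun free within 08:00–17:00: 08:00–10:00, 10:20–11:35, 11:55–12:20, 13:45–15:00, 15:15–17:00.
Wyatt free within 08:00–17:00: 08:00–12:15, 13:05–13:25, 15:35–17:00.
Pablo ∩ Kira: 09:15–11:15, 11:55–12:30, 12:50–14:00, 15:50–16:50.
Pablo ∩ Kira ∩ Jun: 09:15–10:00, 10:20–11:15, 11:55–12:20, 13:45–14:00, 15:50–16:50.
Pablo ∩ Kira ∩ Jun ∩ Anders: 09:25–10:00, 10:20–11:15.
Pablo ∩ Kira ∩ Jun ∩ Anders ∩ Nikolai: 09:25–10:00, 10:20–11:15.
Pablo ∩ Kira ∩ Jun ∩ Anders ∩ Nikolai ∩ Wyatt: 09:25–10:00, 10:20–11:15.
Restricted to 08:30–15:15: 09:25–10:00, 10:20–11:15.
Total common minutes: 35 + 55 = 90.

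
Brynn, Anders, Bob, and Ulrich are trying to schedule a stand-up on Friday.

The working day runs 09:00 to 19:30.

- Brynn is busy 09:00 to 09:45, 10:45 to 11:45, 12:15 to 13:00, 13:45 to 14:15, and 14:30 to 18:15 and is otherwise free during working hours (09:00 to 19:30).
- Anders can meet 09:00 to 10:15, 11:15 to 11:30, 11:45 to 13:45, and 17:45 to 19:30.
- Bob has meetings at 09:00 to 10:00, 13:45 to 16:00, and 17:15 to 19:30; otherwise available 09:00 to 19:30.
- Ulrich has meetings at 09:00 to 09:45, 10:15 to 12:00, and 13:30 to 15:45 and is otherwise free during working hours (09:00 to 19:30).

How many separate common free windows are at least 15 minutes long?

Brynn free within 09:00–19:30: 09:45–10:45, 11:45–12:15, 13:00–13:45, 14:15–14:30, 18:15–19:30.
Bob free within 09:00–19:30: 10:00–13:45, 16:00–17:15.
Ulrich free within 09:00–19:30: 09:45–10:15, 12:00–13:30, 15:45–19:30.
Brynn ∩ Anders: 09:45–10:15, 11:45–12:15, 13:00–13:45, 18:15–19:30.
Brynn ∩ Anders ∩ Bob: 10:00–10:15, 11:45–12:15, 13:00–13:45.
Brynn ∩ Anders ∩ Bob ∩ Ulrich: 10:00–10:15, 12:00–12:15, 13:00–13:30.
Windows ≥ 15 min: 10:00–10:15, 12:00–12:15, 13:00–13:30.
That's 3 windows.

3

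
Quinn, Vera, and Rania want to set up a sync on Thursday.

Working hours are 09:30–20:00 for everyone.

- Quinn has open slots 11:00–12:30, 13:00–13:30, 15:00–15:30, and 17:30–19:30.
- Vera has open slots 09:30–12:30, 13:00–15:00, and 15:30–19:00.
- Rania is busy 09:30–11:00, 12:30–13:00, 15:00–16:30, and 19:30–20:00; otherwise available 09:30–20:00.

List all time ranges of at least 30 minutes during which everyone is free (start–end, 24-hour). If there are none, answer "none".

11:00–12:30, 13:00–13:30, 17:30–19:00

Rania free within 09:30–20:00: 11:00–12:30, 13:00–15:00, 16:30–19:30.
Quinn ∩ Vera: 11:00–12:30, 13:00–13:30, 17:30–19:00.
Quinn ∩ Vera ∩ Rania: 11:00–12:30, 13:00–13:30, 17:30–19:00.
Windows ≥ 30 min: 11:00–12:30, 13:00–13:30, 17:30–19:00.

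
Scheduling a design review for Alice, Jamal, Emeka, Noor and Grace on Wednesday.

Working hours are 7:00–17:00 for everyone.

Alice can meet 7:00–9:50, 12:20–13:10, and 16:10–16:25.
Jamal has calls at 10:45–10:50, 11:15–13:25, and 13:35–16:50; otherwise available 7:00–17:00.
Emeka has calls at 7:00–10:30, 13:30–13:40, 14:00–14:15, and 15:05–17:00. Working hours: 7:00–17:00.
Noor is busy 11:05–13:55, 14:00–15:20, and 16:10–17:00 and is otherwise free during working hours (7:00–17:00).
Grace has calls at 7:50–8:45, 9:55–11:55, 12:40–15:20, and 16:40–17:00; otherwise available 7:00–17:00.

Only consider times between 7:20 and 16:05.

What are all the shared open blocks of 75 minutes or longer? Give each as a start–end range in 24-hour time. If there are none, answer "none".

Jamal free within 07:00–17:00: 07:00–10:45, 10:50–11:15, 13:25–13:35, 16:50–17:00.
Emeka free within 07:00–17:00: 10:30–13:30, 13:40–14:00, 14:15–15:05.
Noor free within 07:00–17:00: 07:00–11:05, 13:55–14:00, 15:20–16:10.
Grace free within 07:00–17:00: 07:00–07:50, 08:45–09:55, 11:55–12:40, 15:20–16:40.
Alice ∩ Jamal: 07:00–09:50.
Alice ∩ Jamal ∩ Emeka: (none).
Alice ∩ Jamal ∩ Emeka ∩ Noor: (none).
Alice ∩ Jamal ∩ Emeka ∩ Noor ∩ Grace: (none).
Restricted to 07:20–16:05: (none).
Windows ≥ 75 min: (none).

none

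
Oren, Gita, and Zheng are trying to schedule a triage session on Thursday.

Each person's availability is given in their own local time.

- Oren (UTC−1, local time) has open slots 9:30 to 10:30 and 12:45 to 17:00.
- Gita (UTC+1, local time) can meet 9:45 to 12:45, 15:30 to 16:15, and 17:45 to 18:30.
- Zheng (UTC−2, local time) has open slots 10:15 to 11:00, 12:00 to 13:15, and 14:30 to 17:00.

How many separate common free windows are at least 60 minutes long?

0

Oren → UTC: 10:30–11:30, 13:45–18:00.
Gita → UTC: 08:45–11:45, 14:30–15:15, 16:45–17:30.
Zheng → UTC: 12:15–13:00, 14:00–15:15, 16:30–19:00.
Oren ∩ Gita: 10:30–11:30, 14:30–15:15, 16:45–17:30.
Oren ∩ Gita ∩ Zheng: 14:30–15:15, 16:45–17:30.
Windows ≥ 60 min: (none).
That's 0 windows.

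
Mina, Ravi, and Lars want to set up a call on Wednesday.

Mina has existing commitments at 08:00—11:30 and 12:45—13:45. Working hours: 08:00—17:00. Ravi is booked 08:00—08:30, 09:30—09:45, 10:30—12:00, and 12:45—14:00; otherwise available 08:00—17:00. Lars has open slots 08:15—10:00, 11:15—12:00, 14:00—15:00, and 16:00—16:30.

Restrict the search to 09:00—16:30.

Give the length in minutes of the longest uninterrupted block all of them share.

60 minutes

Mina free within 08:00–17:00: 11:30–12:45, 13:45–17:00.
Ravi free within 08:00–17:00: 08:30–09:30, 09:45–10:30, 12:00–12:45, 14:00–17:00.
Mina ∩ Ravi: 12:00–12:45, 14:00–17:00.
Mina ∩ Ravi ∩ Lars: 14:00–15:00, 16:00–16:30.
Restricted to 09:00–16:30: 14:00–15:00, 16:00–16:30.
Common window lengths: 60, 30 min; longest is 60.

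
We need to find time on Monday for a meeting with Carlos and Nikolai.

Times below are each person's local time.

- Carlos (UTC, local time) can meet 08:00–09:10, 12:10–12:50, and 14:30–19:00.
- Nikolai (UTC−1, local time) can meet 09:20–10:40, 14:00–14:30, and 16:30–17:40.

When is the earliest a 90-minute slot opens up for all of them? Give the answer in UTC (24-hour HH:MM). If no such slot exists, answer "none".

Carlos → UTC: 08:00–09:10, 12:10–12:50, 14:30–19:00.
Nikolai → UTC: 10:20–11:40, 15:00–15:30, 17:30–18:40.
Carlos ∩ Nikolai: 15:00–15:30, 17:30–18:40.
Windows ≥ 90 min: (none).

none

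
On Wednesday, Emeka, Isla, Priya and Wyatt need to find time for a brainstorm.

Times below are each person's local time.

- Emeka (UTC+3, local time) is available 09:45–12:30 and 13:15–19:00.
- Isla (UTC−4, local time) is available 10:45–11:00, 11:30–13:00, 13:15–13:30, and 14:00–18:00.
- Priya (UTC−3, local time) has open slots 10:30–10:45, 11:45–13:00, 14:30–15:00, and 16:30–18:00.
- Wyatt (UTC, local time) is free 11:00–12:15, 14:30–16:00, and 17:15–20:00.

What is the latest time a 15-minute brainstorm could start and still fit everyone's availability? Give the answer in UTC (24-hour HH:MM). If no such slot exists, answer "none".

Emeka → UTC: 06:45–09:30, 10:15–16:00.
Isla → UTC: 14:45–15:00, 15:30–17:00, 17:15–17:30, 18:00–22:00.
Priya → UTC: 13:30–13:45, 14:45–16:00, 17:30–18:00, 19:30–21:00.
Wyatt → UTC: 11:00–12:15, 14:30–16:00, 17:15–20:00.
Emeka ∩ Isla: 14:45–15:00, 15:30–16:00.
Emeka ∩ Isla ∩ Priya: 14:45–15:00, 15:30–16:00.
Emeka ∩ Isla ∩ Priya ∩ Wyatt: 14:45–15:00, 15:30–16:00.
Windows ≥ 15 min: 14:45–15:00, 15:30–16:00.
Latest start in the last window 15:30–16:00 is 16:00 − 15 min = 15:45.

15:45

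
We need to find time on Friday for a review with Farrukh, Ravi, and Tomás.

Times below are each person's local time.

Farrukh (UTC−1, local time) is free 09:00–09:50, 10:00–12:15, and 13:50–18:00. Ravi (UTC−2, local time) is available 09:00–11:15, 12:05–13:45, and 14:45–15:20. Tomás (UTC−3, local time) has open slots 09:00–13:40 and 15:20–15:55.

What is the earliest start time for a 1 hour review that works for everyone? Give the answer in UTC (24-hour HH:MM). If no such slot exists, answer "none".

Farrukh → UTC: 10:00–10:50, 11:00–13:15, 14:50–19:00.
Ravi → UTC: 11:00–13:15, 14:05–15:45, 16:45–17:20.
Tomás → UTC: 12:00–16:40, 18:20–18:55.
Farrukh ∩ Ravi: 11:00–13:15, 14:50–15:45, 16:45–17:20.
Farrukh ∩ Ravi ∩ Tomás: 12:00–13:15, 14:50–15:45.
Windows ≥ 60 min: 12:00–13:15.
Earliest such window starts at 12:00.

12:00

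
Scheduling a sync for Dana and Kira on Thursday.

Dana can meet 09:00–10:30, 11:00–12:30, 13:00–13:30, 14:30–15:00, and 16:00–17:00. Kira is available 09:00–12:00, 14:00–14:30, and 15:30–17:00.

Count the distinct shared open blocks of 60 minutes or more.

3

Dana ∩ Kira: 09:00–10:30, 11:00–12:00, 16:00–17:00.
Windows ≥ 60 min: 09:00–10:30, 11:00–12:00, 16:00–17:00.
That's 3 windows.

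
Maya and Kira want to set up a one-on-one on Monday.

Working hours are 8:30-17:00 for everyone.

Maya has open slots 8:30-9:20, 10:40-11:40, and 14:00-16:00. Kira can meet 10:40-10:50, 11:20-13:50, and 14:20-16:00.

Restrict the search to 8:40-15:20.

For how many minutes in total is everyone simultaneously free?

90 minutes

Maya ∩ Kira: 10:40–10:50, 11:20–11:40, 14:20–16:00.
Restricted to 08:40–15:20: 10:40–10:50, 11:20–11:40, 14:20–15:20.
Total common minutes: 10 + 20 + 60 = 90.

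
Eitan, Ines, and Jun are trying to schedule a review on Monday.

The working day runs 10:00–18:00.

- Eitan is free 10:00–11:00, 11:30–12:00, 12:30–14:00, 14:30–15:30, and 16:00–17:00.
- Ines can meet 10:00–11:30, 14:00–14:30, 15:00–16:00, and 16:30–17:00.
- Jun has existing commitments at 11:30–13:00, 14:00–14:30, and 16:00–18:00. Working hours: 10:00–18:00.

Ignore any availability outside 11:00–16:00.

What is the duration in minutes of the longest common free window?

30 minutes

Jun free within 10:00–18:00: 10:00–11:30, 13:00–14:00, 14:30–16:00.
Eitan ∩ Ines: 10:00–11:00, 15:00–15:30, 16:30–17:00.
Eitan ∩ Ines ∩ Jun: 10:00–11:00, 15:00–15:30.
Restricted to 11:00–16:00: 15:00–15:30.
Single common window of 30 minutes.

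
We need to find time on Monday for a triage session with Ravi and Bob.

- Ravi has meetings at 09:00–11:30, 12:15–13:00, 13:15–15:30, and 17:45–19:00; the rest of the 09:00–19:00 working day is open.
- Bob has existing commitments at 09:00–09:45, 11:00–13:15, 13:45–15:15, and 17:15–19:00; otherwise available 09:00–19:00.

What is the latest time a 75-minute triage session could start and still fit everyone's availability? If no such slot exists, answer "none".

Ravi free within 09:00–19:00: 11:30–12:15, 13:00–13:15, 15:30–17:45.
Bob free within 09:00–19:00: 09:45–11:00, 13:15–13:45, 15:15–17:15.
Ravi ∩ Bob: 15:30–17:15.
Windows ≥ 75 min: 15:30–17:15.
Latest start in the last window 15:30–17:15 is 17:15 − 75 min = 16:00.

16:00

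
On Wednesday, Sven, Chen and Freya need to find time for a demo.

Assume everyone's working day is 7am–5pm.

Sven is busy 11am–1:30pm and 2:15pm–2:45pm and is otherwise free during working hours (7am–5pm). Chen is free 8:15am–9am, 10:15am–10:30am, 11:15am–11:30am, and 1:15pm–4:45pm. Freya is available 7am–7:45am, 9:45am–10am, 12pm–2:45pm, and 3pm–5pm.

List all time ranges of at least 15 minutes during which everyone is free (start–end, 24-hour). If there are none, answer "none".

Sven free within 07:00–17:00: 07:00–11:00, 13:30–14:15, 14:45–17:00.
Sven ∩ Chen: 08:15–09:00, 10:15–10:30, 13:30–14:15, 14:45–16:45.
Sven ∩ Chen ∩ Freya: 13:30–14:15, 15:00–16:45.
Windows ≥ 15 min: 13:30–14:15, 15:00–16:45.

13:30–14:15, 15:00–16:45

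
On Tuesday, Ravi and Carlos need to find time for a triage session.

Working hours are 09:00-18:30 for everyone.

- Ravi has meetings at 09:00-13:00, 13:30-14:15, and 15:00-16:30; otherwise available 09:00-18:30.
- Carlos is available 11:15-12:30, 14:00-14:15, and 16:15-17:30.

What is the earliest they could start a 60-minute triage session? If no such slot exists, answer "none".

16:30

Ravi free within 09:00–18:30: 13:00–13:30, 14:15–15:00, 16:30–18:30.
Ravi ∩ Carlos: 16:30–17:30.
Windows ≥ 60 min: 16:30–17:30.
Earliest such window starts at 16:30.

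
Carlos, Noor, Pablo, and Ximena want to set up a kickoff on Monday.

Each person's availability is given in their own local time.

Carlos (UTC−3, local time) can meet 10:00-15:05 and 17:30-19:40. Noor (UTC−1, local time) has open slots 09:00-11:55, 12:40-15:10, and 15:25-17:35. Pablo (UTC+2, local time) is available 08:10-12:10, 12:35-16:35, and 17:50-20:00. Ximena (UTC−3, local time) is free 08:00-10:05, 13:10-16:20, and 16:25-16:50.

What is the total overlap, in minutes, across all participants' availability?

95 minutes

Carlos → UTC: 13:00–18:05, 20:30–22:40.
Noor → UTC: 10:00–12:55, 13:40–16:10, 16:25–18:35.
Pablo → UTC: 06:10–10:10, 10:35–14:35, 15:50–18:00.
Ximena → UTC: 11:00–13:05, 16:10–19:20, 19:25–19:50.
Carlos ∩ Noor: 13:40–16:10, 16:25–18:05.
Carlos ∩ Noor ∩ Pablo: 13:40–14:35, 15:50–16:10, 16:25–18:00.
Carlos ∩ Noor ∩ Pablo ∩ Ximena: 16:25–18:00.
Total common minutes: 95.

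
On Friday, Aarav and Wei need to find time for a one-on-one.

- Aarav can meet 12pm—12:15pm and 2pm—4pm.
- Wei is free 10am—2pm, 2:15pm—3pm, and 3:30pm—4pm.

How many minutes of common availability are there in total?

Aarav ∩ Wei: 12:00–12:15, 14:15–15:00, 15:30–16:00.
Total common minutes: 15 + 45 + 30 = 90.

90 minutes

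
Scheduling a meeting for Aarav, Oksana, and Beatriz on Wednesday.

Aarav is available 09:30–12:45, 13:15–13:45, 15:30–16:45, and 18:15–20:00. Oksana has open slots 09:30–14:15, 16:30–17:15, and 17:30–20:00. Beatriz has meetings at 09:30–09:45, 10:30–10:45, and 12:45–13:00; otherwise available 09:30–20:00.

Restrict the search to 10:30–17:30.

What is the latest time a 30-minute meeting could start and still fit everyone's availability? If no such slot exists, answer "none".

13:15

Beatriz free within 09:30–20:00: 09:45–10:30, 10:45–12:45, 13:00–20:00.
Aarav ∩ Oksana: 09:30–12:45, 13:15–13:45, 16:30–16:45, 18:15–20:00.
Aarav ∩ Oksana ∩ Beatriz: 09:45–10:30, 10:45–12:45, 13:15–13:45, 16:30–16:45, 18:15–20:00.
Restricted to 10:30–17:30: 10:45–12:45, 13:15–13:45, 16:30–16:45.
Windows ≥ 30 min: 10:45–12:45, 13:15–13:45.
Latest start in the last window 13:15–13:45 is 13:45 − 30 min = 13:15.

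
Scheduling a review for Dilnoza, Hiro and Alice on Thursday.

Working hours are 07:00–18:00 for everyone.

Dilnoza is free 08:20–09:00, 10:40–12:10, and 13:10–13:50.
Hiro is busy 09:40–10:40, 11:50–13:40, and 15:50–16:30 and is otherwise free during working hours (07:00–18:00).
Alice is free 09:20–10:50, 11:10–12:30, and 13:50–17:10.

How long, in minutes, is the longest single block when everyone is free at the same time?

40 minutes

Hiro free within 07:00–18:00: 07:00–09:40, 10:40–11:50, 13:40–15:50, 16:30–18:00.
Dilnoza ∩ Hiro: 08:20–09:00, 10:40–11:50, 13:40–13:50.
Dilnoza ∩ Hiro ∩ Alice: 10:40–10:50, 11:10–11:50.
Common window lengths: 10, 40 min; longest is 40.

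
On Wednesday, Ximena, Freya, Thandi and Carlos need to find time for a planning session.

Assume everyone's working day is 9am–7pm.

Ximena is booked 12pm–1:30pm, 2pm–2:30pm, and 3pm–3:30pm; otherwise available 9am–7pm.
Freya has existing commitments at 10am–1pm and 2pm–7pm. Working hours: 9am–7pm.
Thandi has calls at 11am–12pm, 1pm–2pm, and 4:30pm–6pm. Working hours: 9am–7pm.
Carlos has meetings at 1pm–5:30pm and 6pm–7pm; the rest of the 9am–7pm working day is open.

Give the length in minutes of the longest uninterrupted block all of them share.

Ximena free within 09:00–19:00: 09:00–12:00, 13:30–14:00, 14:30–15:00, 15:30–19:00.
Freya free within 09:00–19:00: 09:00–10:00, 13:00–14:00.
Thandi free within 09:00–19:00: 09:00–11:00, 12:00–13:00, 14:00–16:30, 18:00–19:00.
Carlos free within 09:00–19:00: 09:00–13:00, 17:30–18:00.
Ximena ∩ Freya: 09:00–10:00, 13:30–14:00.
Ximena ∩ Freya ∩ Thandi: 09:00–10:00.
Ximena ∩ Freya ∩ Thandi ∩ Carlos: 09:00–10:00.
Single common window of 60 minutes.

60 minutes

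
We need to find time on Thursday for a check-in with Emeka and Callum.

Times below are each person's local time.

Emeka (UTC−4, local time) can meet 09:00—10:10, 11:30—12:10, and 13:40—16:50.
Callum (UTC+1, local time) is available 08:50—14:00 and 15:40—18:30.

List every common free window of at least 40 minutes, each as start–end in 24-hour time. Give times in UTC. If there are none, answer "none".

Emeka → UTC: 13:00–14:10, 15:30–16:10, 17:40–20:50.
Callum → UTC: 07:50–13:00, 14:40–17:30.
Emeka ∩ Callum: 15:30–16:10.
Windows ≥ 40 min: 15:30–16:10.

15:30–16:10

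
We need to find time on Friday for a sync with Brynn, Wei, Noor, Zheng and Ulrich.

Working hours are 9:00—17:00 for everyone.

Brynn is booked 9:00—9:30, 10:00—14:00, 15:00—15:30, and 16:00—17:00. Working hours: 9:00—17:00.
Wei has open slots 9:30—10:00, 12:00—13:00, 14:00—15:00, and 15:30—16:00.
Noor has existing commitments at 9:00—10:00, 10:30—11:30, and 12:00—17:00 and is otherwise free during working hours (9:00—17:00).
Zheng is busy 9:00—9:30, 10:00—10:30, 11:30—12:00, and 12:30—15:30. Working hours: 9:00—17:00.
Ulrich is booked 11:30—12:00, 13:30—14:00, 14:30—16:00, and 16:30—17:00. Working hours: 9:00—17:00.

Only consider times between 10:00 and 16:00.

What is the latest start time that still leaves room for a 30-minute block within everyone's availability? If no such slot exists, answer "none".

none

Brynn free within 09:00–17:00: 09:30–10:00, 14:00–15:00, 15:30–16:00.
Noor free within 09:00–17:00: 10:00–10:30, 11:30–12:00.
Zheng free within 09:00–17:00: 09:30–10:00, 10:30–11:30, 12:00–12:30, 15:30–17:00.
Ulrich free within 09:00–17:00: 09:00–11:30, 12:00–13:30, 14:00–14:30, 16:00–16:30.
Brynn ∩ Wei: 09:30–10:00, 14:00–15:00, 15:30–16:00.
Brynn ∩ Wei ∩ Noor: (none).
Brynn ∩ Wei ∩ Noor ∩ Zheng: (none).
Brynn ∩ Wei ∩ Noor ∩ Zheng ∩ Ulrich: (none).
Restricted to 10:00–16:00: (none).
Windows ≥ 30 min: (none).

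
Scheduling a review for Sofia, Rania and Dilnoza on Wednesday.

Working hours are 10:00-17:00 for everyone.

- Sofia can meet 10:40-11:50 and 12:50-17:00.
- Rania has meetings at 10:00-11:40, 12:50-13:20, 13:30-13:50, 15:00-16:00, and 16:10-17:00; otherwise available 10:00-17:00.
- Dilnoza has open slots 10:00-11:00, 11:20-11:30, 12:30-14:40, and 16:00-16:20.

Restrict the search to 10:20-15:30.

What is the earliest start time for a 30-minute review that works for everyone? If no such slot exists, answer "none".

13:50

Rania free within 10:00–17:00: 11:40–12:50, 13:20–13:30, 13:50–15:00, 16:00–16:10.
Sofia ∩ Rania: 11:40–11:50, 13:20–13:30, 13:50–15:00, 16:00–16:10.
Sofia ∩ Rania ∩ Dilnoza: 13:20–13:30, 13:50–14:40, 16:00–16:10.
Restricted to 10:20–15:30: 13:20–13:30, 13:50–14:40.
Windows ≥ 30 min: 13:50–14:40.
Earliest such window starts at 13:50.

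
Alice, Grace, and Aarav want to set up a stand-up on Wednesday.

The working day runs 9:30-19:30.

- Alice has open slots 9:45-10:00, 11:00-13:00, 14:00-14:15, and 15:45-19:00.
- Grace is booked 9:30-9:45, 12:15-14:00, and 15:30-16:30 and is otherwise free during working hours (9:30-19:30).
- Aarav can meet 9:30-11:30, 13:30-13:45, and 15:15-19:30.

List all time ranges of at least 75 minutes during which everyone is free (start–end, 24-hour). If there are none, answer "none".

Grace free within 09:30–19:30: 09:45–12:15, 14:00–15:30, 16:30–19:30.
Alice ∩ Grace: 09:45–10:00, 11:00–12:15, 14:00–14:15, 16:30–19:00.
Alice ∩ Grace ∩ Aarav: 09:45–10:00, 11:00–11:30, 16:30–19:00.
Windows ≥ 75 min: 16:30–19:00.

16:30–19:00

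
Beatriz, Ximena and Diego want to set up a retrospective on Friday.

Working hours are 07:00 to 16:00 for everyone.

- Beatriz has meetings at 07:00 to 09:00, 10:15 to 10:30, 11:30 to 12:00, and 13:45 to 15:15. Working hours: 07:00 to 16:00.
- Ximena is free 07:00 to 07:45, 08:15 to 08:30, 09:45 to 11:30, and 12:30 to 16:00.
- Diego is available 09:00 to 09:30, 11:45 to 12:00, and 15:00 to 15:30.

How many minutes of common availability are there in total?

15 minutes

Beatriz free within 07:00–16:00: 09:00–10:15, 10:30–11:30, 12:00–13:45, 15:15–16:00.
Beatriz ∩ Ximena: 09:45–10:15, 10:30–11:30, 12:30–13:45, 15:15–16:00.
Beatriz ∩ Ximena ∩ Diego: 15:15–15:30.
Total common minutes: 15.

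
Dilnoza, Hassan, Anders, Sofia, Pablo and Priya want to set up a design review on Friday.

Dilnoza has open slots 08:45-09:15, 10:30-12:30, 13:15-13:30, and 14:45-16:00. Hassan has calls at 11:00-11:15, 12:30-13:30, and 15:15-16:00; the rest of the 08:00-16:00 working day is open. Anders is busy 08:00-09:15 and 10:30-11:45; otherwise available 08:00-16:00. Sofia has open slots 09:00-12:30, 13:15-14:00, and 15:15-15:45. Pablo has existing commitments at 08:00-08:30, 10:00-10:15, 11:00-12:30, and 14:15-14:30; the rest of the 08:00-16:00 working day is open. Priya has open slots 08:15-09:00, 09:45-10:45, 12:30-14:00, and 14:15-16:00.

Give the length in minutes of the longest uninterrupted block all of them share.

Hassan free within 08:00–16:00: 08:00–11:00, 11:15–12:30, 13:30–15:15.
Anders free within 08:00–16:00: 09:15–10:30, 11:45–16:00.
Pablo free within 08:00–16:00: 08:30–10:00, 10:15–11:00, 12:30–14:15, 14:30–16:00.
Dilnoza ∩ Hassan: 08:45–09:15, 10:30–11:00, 11:15–12:30, 14:45–15:15.
Dilnoza ∩ Hassan ∩ Anders: 11:45–12:30, 14:45–15:15.
Dilnoza ∩ Hassan ∩ Anders ∩ Sofia: 11:45–12:30.
Dilnoza ∩ Hassan ∩ Anders ∩ Sofia ∩ Pablo: (none).
Dilnoza ∩ Hassan ∩ Anders ∩ Sofia ∩ Pablo ∩ Priya: (none).
No common window.

0 minutes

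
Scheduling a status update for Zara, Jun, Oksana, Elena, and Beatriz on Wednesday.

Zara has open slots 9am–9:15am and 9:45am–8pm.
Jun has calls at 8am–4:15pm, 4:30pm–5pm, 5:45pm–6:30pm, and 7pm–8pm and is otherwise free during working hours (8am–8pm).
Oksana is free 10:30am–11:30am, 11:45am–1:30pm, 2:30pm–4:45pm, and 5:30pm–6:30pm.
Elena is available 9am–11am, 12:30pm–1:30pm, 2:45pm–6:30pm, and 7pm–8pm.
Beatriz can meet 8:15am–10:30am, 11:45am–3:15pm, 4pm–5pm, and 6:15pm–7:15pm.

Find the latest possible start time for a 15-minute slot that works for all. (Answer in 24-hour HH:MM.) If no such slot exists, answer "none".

Jun free within 08:00–20:00: 16:15–16:30, 17:00–17:45, 18:30–19:00.
Zara ∩ Jun: 16:15–16:30, 17:00–17:45, 18:30–19:00.
Zara ∩ Jun ∩ Oksana: 16:15–16:30, 17:30–17:45.
Zara ∩ Jun ∩ Oksana ∩ Elena: 16:15–16:30, 17:30–17:45.
Zara ∩ Jun ∩ Oksana ∩ Elena ∩ Beatriz: 16:15–16:30.
Windows ≥ 15 min: 16:15–16:30.
Latest start in the last window 16:15–16:30 is 16:30 − 15 min = 16:15.

16:15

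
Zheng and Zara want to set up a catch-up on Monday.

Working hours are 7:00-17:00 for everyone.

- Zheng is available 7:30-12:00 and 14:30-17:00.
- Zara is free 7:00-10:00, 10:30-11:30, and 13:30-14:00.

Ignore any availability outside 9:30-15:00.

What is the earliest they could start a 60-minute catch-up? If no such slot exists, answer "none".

10:30

Zheng ∩ Zara: 07:30–10:00, 10:30–11:30.
Restricted to 09:30–15:00: 09:30–10:00, 10:30–11:30.
Windows ≥ 60 min: 10:30–11:30.
Earliest such window starts at 10:30.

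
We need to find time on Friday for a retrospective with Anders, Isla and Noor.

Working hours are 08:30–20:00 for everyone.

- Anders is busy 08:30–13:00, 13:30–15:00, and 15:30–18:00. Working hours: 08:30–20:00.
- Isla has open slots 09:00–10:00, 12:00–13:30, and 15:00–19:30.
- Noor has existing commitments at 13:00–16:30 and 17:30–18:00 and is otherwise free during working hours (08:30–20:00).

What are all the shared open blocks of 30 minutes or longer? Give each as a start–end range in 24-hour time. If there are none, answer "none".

Anders free within 08:30–20:00: 13:00–13:30, 15:00–15:30, 18:00–20:00.
Noor free within 08:30–20:00: 08:30–13:00, 16:30–17:30, 18:00–20:00.
Anders ∩ Isla: 13:00–13:30, 15:00–15:30, 18:00–19:30.
Anders ∩ Isla ∩ Noor: 18:00–19:30.
Windows ≥ 30 min: 18:00–19:30.

18:00–19:30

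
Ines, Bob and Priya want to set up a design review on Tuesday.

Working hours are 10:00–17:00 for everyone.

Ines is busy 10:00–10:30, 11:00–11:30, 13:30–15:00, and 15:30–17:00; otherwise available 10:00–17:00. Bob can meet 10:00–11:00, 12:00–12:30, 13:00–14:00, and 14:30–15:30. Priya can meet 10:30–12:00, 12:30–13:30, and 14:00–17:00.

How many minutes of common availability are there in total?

90 minutes

Ines free within 10:00–17:00: 10:30–11:00, 11:30–13:30, 15:00–15:30.
Ines ∩ Bob: 10:30–11:00, 12:00–12:30, 13:00–13:30, 15:00–15:30.
Ines ∩ Bob ∩ Priya: 10:30–11:00, 13:00–13:30, 15:00–15:30.
Total common minutes: 30 + 30 + 30 = 90.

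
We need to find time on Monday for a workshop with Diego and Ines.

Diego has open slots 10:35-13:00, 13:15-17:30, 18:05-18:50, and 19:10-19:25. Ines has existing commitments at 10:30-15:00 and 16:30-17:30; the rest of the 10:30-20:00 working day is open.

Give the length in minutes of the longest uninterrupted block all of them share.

Ines free within 10:30–20:00: 15:00–16:30, 17:30–20:00.
Diego ∩ Ines: 15:00–16:30, 18:05–18:50, 19:10–19:25.
Common window lengths: 90, 45, 15 min; longest is 90.

90 minutes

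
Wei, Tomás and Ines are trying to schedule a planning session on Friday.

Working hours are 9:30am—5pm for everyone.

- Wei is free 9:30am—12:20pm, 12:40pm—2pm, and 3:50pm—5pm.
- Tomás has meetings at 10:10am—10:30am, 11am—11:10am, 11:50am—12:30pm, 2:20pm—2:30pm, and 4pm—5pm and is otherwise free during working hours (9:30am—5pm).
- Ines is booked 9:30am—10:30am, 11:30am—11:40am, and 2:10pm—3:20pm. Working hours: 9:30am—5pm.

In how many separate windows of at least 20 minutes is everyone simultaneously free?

Tomás free within 09:30–17:00: 09:30–10:10, 10:30–11:00, 11:10–11:50, 12:30–14:20, 14:30–16:00.
Ines free within 09:30–17:00: 10:30–11:30, 11:40–14:10, 15:20–17:00.
Wei ∩ Tomás: 09:30–10:10, 10:30–11:00, 11:10–11:50, 12:40–14:00, 15:50–16:00.
Wei ∩ Tomás ∩ Ines: 10:30–11:00, 11:10–11:30, 11:40–11:50, 12:40–14:00, 15:50–16:00.
Windows ≥ 20 min: 10:30–11:00, 11:10–11:30, 12:40–14:00.
That's 3 windows.

3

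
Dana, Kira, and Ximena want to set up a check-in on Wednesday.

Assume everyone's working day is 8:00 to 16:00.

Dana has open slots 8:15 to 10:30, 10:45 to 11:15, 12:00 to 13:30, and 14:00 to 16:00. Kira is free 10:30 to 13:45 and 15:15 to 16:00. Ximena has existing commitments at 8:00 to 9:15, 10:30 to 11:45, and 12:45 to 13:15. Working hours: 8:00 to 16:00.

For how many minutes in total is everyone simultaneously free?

Ximena free within 08:00–16:00: 09:15–10:30, 11:45–12:45, 13:15–16:00.
Dana ∩ Kira: 10:45–11:15, 12:00–13:30, 15:15–16:00.
Dana ∩ Kira ∩ Ximena: 12:00–12:45, 13:15–13:30, 15:15–16:00.
Total common minutes: 45 + 15 + 45 = 105.

105 minutes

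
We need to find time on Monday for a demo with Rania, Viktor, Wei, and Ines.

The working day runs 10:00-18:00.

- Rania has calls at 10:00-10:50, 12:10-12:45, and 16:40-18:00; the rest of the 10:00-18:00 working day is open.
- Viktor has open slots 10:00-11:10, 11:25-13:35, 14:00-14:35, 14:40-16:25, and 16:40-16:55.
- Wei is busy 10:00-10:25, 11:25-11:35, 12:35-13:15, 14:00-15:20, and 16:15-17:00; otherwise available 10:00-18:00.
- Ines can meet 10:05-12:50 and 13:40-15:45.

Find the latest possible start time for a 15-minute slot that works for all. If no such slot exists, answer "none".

Rania free within 10:00–18:00: 10:50–12:10, 12:45–16:40.
Wei free within 10:00–18:00: 10:25–11:25, 11:35–12:35, 13:15–14:00, 15:20–16:15, 17:00–18:00.
Rania ∩ Viktor: 10:50–11:10, 11:25–12:10, 12:45–13:35, 14:00–14:35, 14:40–16:25.
Rania ∩ Viktor ∩ Wei: 10:50–11:10, 11:35–12:10, 13:15–13:35, 15:20–16:15.
Rania ∩ Viktor ∩ Wei ∩ Ines: 10:50–11:10, 11:35–12:10, 15:20–15:45.
Windows ≥ 15 min: 10:50–11:10, 11:35–12:10, 15:20–15:45.
Latest start in the last window 15:20–15:45 is 15:45 − 15 min = 15:30.

15:30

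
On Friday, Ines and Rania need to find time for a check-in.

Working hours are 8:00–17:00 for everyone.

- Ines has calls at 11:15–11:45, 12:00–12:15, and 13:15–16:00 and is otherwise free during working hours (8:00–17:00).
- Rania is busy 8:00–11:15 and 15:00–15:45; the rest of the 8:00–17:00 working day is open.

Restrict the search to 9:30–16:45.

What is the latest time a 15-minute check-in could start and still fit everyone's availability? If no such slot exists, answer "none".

Ines free within 08:00–17:00: 08:00–11:15, 11:45–12:00, 12:15–13:15, 16:00–17:00.
Rania free within 08:00–17:00: 11:15–15:00, 15:45–17:00.
Ines ∩ Rania: 11:45–12:00, 12:15–13:15, 16:00–17:00.
Restricted to 09:30–16:45: 11:45–12:00, 12:15–13:15, 16:00–16:45.
Windows ≥ 15 min: 11:45–12:00, 12:15–13:15, 16:00–16:45.
Latest start in the last window 16:00–16:45 is 16:45 − 15 min = 16:30.

16:30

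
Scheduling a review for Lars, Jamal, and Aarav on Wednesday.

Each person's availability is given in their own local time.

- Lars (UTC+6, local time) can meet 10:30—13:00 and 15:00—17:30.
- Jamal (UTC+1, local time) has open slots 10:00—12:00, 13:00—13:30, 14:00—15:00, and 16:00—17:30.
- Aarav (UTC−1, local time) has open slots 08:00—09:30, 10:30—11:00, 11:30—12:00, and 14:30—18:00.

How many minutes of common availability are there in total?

Lars → UTC: 04:30–07:00, 09:00–11:30.
Jamal → UTC: 09:00–11:00, 12:00–12:30, 13:00–14:00, 15:00–16:30.
Aarav → UTC: 09:00–10:30, 11:30–12:00, 12:30–13:00, 15:30–19:00.
Lars ∩ Jamal: 09:00–11:00.
Lars ∩ Jamal ∩ Aarav: 09:00–10:30.
Total common minutes: 90.

90 minutes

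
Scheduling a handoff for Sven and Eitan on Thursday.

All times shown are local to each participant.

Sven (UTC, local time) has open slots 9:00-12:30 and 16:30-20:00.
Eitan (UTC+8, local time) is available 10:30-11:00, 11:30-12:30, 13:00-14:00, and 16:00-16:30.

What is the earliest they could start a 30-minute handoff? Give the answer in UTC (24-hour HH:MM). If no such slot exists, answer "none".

Sven → UTC: 09:00–12:30, 16:30–20:00.
Eitan → UTC: 02:30–03:00, 03:30–04:30, 05:00–06:00, 08:00–08:30.
Sven ∩ Eitan: (none).
Windows ≥ 30 min: (none).

none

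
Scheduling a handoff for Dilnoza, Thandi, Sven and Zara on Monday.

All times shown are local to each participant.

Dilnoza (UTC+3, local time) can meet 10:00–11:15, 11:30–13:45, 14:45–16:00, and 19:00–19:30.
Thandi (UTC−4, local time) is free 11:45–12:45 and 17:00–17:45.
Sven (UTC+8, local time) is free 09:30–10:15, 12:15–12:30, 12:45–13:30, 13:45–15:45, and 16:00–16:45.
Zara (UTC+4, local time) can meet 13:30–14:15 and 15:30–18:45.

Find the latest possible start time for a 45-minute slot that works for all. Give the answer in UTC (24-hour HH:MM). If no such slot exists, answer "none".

Dilnoza → UTC: 07:00–08:15, 08:30–10:45, 11:45–13:00, 16:00–16:30.
Thandi → UTC: 15:45–16:45, 21:00–21:45.
Sven → UTC: 01:30–02:15, 04:15–04:30, 04:45–05:30, 05:45–07:45, 08:00–08:45.
Zara → UTC: 09:30–10:15, 11:30–14:45.
Dilnoza ∩ Thandi: 16:00–16:30.
Dilnoza ∩ Thandi ∩ Sven: (none).
Dilnoza ∩ Thandi ∩ Sven ∩ Zara: (none).
Windows ≥ 45 min: (none).

none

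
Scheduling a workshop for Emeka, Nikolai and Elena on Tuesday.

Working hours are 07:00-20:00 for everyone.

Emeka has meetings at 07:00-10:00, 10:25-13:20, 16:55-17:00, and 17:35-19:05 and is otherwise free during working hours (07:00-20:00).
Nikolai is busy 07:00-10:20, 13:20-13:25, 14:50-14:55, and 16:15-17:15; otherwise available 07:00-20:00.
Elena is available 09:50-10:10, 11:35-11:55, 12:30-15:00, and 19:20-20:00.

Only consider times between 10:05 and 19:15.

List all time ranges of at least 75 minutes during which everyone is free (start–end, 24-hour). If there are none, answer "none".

Emeka free within 07:00–20:00: 10:00–10:25, 13:20–16:55, 17:00–17:35, 19:05–20:00.
Nikolai free within 07:00–20:00: 10:20–13:20, 13:25–14:50, 14:55–16:15, 17:15–20:00.
Emeka ∩ Nikolai: 10:20–10:25, 13:25–14:50, 14:55–16:15, 17:15–17:35, 19:05–20:00.
Emeka ∩ Nikolai ∩ Elena: 13:25–14:50, 14:55–15:00, 19:20–20:00.
Restricted to 10:05–19:15: 13:25–14:50, 14:55–15:00.
Windows ≥ 75 min: 13:25–14:50.

13:25–14:50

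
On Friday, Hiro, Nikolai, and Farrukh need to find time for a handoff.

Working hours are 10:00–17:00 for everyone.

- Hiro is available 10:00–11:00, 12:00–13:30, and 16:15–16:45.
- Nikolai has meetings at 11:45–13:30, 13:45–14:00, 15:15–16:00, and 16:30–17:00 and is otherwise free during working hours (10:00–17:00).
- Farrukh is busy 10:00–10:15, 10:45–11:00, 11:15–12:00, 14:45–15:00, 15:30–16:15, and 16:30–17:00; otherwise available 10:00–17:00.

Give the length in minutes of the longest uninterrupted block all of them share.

Nikolai free within 10:00–17:00: 10:00–11:45, 13:30–13:45, 14:00–15:15, 16:00–16:30.
Farrukh free within 10:00–17:00: 10:15–10:45, 11:00–11:15, 12:00–14:45, 15:00–15:30, 16:15–16:30.
Hiro ∩ Nikolai: 10:00–11:00, 16:15–16:30.
Hiro ∩ Nikolai ∩ Farrukh: 10:15–10:45, 16:15–16:30.
Common window lengths: 30, 15 min; longest is 30.

30 minutes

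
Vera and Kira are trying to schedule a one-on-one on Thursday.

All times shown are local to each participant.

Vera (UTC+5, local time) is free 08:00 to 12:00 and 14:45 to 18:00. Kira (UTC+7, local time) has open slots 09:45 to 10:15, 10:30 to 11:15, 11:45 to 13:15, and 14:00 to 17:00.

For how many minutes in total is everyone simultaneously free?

Vera → UTC: 03:00–07:00, 09:45–13:00.
Kira → UTC: 02:45–03:15, 03:30–04:15, 04:45–06:15, 07:00–10:00.
Vera ∩ Kira: 03:00–03:15, 03:30–04:15, 04:45–06:15, 09:45–10:00.
Total common minutes: 15 + 45 + 90 + 15 = 165.

165 minutes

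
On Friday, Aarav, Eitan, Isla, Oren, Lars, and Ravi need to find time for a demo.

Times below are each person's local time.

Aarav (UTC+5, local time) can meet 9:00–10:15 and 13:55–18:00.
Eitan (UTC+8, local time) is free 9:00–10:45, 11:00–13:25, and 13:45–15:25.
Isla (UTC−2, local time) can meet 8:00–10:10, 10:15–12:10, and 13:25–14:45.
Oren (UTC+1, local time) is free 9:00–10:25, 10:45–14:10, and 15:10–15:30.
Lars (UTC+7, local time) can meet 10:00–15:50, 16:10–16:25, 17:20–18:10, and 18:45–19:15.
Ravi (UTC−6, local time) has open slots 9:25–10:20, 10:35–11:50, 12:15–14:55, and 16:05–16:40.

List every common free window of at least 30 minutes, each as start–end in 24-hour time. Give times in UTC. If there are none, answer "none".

none

Aarav → UTC: 04:00–05:15, 08:55–13:00.
Eitan → UTC: 01:00–02:45, 03:00–05:25, 05:45–07:25.
Isla → UTC: 10:00–12:10, 12:15–14:10, 15:25–16:45.
Oren → UTC: 08:00–09:25, 09:45–13:10, 14:10–14:30.
Lars → UTC: 03:00–08:50, 09:10–09:25, 10:20–11:10, 11:45–12:15.
Ravi → UTC: 15:25–16:20, 16:35–17:50, 18:15–20:55, 22:05–22:40.
Aarav ∩ Eitan: 04:00–05:15.
Aarav ∩ Eitan ∩ Isla: (none).
Aarav ∩ Eitan ∩ Isla ∩ Oren: (none).
Aarav ∩ Eitan ∩ Isla ∩ Oren ∩ Lars: (none).
Aarav ∩ Eitan ∩ Isla ∩ Oren ∩ Lars ∩ Ravi: (none).
Windows ≥ 30 min: (none).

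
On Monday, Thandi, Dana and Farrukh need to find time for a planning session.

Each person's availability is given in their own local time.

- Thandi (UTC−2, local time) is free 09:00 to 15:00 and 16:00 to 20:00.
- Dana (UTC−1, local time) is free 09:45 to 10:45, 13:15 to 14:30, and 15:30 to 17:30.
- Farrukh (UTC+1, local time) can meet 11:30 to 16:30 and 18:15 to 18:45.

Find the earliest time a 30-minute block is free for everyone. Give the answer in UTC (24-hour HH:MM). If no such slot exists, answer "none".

11:00

Thandi → UTC: 11:00–17:00, 18:00–22:00.
Dana → UTC: 10:45–11:45, 14:15–15:30, 16:30–18:30.
Farrukh → UTC: 10:30–15:30, 17:15–17:45.
Thandi ∩ Dana: 11:00–11:45, 14:15–15:30, 16:30–17:00, 18:00–18:30.
Thandi ∩ Dana ∩ Farrukh: 11:00–11:45, 14:15–15:30.
Windows ≥ 30 min: 11:00–11:45, 14:15–15:30.
Earliest such window starts at 11:00.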